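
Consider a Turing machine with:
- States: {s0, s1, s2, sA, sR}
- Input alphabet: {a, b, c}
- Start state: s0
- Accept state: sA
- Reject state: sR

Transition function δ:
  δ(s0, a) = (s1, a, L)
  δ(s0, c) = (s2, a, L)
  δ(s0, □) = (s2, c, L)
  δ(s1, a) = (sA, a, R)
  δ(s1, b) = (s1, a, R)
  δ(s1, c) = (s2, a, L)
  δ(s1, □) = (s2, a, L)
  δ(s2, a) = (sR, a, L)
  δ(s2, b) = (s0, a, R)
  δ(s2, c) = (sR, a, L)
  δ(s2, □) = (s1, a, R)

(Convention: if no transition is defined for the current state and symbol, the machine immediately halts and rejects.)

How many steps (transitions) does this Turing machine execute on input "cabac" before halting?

Execution trace:
Initial: [s0]cabac
Step 1: δ(s0, c) = (s2, a, L) → [s2]□aabac
Step 2: δ(s2, □) = (s1, a, R) → a[s1]aabac
Step 3: δ(s1, a) = (sA, a, R) → aa[sA]abac

The machine reaches the accept state sA and halts.

The machine executed 3 steps before halting.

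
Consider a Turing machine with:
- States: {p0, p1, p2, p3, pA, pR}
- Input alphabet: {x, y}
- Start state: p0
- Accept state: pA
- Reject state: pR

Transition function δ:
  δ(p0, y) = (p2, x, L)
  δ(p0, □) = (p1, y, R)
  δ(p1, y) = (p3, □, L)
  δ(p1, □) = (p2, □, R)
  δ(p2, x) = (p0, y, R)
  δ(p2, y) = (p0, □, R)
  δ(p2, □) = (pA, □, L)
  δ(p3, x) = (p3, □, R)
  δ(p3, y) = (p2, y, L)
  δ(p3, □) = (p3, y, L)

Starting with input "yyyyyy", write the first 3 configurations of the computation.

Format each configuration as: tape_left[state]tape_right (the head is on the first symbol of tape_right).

Transitions applied:
Step 1: δ(p0, y) = (p2, x, L)
Step 2: δ(p2, □) = (pA, □, L)

The first 3 configurations are:
[p0]yyyyyy ⊢ [p2]□xyyyyy ⊢ [pA]□□xyyyyy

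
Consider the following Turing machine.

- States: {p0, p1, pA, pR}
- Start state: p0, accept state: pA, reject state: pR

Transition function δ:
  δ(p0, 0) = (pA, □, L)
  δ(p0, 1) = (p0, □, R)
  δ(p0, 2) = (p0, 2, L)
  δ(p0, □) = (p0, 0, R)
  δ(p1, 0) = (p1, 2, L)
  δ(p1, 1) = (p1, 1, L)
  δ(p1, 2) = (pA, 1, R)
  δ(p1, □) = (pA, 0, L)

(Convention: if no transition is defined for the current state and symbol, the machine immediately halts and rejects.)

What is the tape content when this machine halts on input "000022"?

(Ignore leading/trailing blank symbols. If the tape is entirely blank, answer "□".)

Execution trace:
Initial: [p0]000022
Step 1: δ(p0, 0) = (pA, □, L) → [pA]□□00022

The machine reaches the accept state pA and halts.

Final tape (ignoring leading/trailing blanks): 00022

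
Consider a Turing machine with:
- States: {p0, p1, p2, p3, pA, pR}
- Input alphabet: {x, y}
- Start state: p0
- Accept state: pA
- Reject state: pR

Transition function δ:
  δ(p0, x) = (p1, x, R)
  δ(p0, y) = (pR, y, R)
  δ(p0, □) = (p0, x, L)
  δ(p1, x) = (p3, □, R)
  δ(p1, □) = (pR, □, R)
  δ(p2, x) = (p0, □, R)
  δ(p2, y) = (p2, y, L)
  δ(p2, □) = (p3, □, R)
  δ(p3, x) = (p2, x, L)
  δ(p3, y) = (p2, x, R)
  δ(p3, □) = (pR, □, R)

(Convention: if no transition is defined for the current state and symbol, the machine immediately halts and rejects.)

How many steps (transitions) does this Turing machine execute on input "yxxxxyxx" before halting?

Execution trace:
Initial: [p0]yxxxxyxx
Step 1: δ(p0, y) = (pR, y, R) → y[pR]xxxxyxx

The machine reaches the reject state pR and halts.

The machine executed 1 step before halting.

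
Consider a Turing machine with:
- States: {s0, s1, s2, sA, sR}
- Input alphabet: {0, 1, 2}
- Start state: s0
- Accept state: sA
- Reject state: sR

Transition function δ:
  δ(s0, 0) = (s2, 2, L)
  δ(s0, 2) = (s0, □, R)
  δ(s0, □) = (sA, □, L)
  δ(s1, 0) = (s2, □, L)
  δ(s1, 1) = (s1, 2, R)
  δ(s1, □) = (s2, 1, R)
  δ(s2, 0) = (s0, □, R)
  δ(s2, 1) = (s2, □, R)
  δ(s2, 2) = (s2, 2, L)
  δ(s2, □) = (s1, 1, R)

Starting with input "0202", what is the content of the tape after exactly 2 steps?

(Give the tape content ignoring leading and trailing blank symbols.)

Execution trace:
Initial: [s0]0202
Step 1: δ(s0, 0) = (s2, 2, L) → [s2]□2202
Step 2: δ(s2, □) = (s1, 1, R) → 1[s1]2202

No transition is defined for δ(s1, 2). By convention the machine halts and rejects.

After 2 steps, the tape (ignoring leading/trailing blanks) is: 12202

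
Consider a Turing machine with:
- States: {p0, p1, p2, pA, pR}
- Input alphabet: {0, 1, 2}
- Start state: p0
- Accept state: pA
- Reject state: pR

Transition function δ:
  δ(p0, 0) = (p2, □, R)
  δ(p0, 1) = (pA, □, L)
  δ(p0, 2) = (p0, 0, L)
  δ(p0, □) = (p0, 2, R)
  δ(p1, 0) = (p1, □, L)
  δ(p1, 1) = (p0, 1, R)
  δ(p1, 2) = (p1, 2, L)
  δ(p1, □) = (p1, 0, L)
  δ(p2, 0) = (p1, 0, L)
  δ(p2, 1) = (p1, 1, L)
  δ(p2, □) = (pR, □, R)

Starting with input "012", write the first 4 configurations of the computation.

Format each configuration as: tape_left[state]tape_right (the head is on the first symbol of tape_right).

Transitions applied:
Step 1: δ(p0, 0) = (p2, □, R)
Step 2: δ(p2, 1) = (p1, 1, L)
Step 3: δ(p1, □) = (p1, 0, L)

The first 4 configurations are:
[p0]012 ⊢ □[p2]12 ⊢ [p1]□12 ⊢ [p1]□012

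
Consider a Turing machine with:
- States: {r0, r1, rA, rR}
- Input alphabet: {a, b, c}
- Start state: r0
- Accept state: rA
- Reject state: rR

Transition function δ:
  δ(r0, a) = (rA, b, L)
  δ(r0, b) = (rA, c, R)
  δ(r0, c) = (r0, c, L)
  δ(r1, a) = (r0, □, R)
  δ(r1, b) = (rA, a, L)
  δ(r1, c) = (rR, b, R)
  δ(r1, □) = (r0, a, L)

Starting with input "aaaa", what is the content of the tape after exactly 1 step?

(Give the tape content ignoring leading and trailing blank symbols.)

Execution trace:
Initial: [r0]aaaa
Step 1: δ(r0, a) = (rA, b, L) → [rA]□baaa

The machine reaches the accept state rA and halts.

After 1 step, the tape (ignoring leading/trailing blanks) is: baaa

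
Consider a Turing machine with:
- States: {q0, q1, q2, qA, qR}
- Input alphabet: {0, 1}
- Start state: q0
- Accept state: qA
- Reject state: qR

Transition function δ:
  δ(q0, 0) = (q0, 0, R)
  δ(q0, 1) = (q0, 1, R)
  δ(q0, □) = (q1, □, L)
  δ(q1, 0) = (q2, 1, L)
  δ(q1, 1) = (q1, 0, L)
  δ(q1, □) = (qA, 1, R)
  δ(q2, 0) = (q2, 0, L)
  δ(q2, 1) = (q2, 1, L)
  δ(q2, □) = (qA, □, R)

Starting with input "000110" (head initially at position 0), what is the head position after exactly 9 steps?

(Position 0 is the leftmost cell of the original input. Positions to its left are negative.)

Execution trace (head position shown):
Step 0: [q0]000110  (head at position 0)
Step 1: move right → 0[q0]00110  (head at position 1)
Step 2: move right → 00[q0]0110  (head at position 2)
Step 3: move right → 000[q0]110  (head at position 3)
Step 4: move right → 0001[q0]10  (head at position 4)
Step 5: move right → 00011[q0]0  (head at position 5)
Step 6: move right → 000110[q0]□  (head at position 6)
Step 7: move left → 00011[q1]0□  (head at position 5)
Step 8: move left → 0001[q2]11□  (head at position 4)
Step 9: move left → 000[q2]111□  (head at position 3)

After 9 steps, the head is at position 3.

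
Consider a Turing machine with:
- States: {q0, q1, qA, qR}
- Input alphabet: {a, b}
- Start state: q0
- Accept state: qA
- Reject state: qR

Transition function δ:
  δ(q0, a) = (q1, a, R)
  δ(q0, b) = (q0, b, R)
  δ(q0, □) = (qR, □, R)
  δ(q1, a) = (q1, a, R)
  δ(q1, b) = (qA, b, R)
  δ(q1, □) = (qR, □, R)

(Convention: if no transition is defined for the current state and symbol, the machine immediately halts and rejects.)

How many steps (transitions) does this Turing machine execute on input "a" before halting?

Execution trace:
Initial: [q0]a
Step 1: δ(q0, a) = (q1, a, R) → a[q1]□
Step 2: δ(q1, □) = (qR, □, R) → a□[qR]□

The machine reaches the reject state qR and halts.

The machine executed 2 steps before halting.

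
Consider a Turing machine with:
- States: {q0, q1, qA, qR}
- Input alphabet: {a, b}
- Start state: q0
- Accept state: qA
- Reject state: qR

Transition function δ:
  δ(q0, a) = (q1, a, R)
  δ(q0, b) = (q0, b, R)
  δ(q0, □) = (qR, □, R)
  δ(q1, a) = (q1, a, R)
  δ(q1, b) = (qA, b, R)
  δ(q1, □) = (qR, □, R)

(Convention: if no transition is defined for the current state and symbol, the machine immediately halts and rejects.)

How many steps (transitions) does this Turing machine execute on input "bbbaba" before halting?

Execution trace:
Initial: [q0]bbbaba
Step 1: δ(q0, b) = (q0, b, R) → b[q0]bbaba
Step 2: δ(q0, b) = (q0, b, R) → bb[q0]baba
Step 3: δ(q0, b) = (q0, b, R) → bbb[q0]aba
Step 4: δ(q0, a) = (q1, a, R) → bbba[q1]ba
Step 5: δ(q1, b) = (qA, b, R) → bbbab[qA]a

The machine reaches the accept state qA and halts.

The machine executed 5 steps before halting.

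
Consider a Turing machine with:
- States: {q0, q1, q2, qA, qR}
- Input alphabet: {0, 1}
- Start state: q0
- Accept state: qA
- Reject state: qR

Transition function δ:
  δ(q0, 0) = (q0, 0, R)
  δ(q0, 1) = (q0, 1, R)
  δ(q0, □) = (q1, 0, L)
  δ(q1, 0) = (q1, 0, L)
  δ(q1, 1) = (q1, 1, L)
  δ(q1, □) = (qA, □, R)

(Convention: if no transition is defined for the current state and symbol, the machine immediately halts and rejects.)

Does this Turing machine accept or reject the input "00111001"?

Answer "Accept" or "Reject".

Execution trace:
Initial: [q0]00111001
Step 1: δ(q0, 0) = (q0, 0, R) → 0[q0]0111001
Step 2: δ(q0, 0) = (q0, 0, R) → 00[q0]111001
Step 3: δ(q0, 1) = (q0, 1, R) → 001[q0]11001
Step 4: δ(q0, 1) = (q0, 1, R) → 0011[q0]1001
Step 5: δ(q0, 1) = (q0, 1, R) → 00111[q0]001
Step 6: δ(q0, 0) = (q0, 0, R) → 001110[q0]01
Step 7: δ(q0, 0) = (q0, 0, R) → 0011100[q0]1
Step 8: δ(q0, 1) = (q0, 1, R) → 00111001[q0]□
Step 9: δ(q0, □) = (q1, 0, L) → 0011100[q1]10
Step 10: δ(q1, 1) = (q1, 1, L) → 001110[q1]010
Step 11: δ(q1, 0) = (q1, 0, L) → 00111[q1]0010
Step 12: δ(q1, 0) = (q1, 0, L) → 0011[q1]10010
Step 13: δ(q1, 1) = (q1, 1, L) → 001[q1]110010
Step 14: δ(q1, 1) = (q1, 1, L) → 00[q1]1110010
Step 15: δ(q1, 1) = (q1, 1, L) → 0[q1]01110010
Step 16: δ(q1, 0) = (q1, 0, L) → [q1]001110010
Step 17: δ(q1, 0) = (q1, 0, L) → [q1]□001110010
Step 18: δ(q1, □) = (qA, □, R) → □[qA]001110010

The machine reaches the accept state qA and halts.

Answer: Accept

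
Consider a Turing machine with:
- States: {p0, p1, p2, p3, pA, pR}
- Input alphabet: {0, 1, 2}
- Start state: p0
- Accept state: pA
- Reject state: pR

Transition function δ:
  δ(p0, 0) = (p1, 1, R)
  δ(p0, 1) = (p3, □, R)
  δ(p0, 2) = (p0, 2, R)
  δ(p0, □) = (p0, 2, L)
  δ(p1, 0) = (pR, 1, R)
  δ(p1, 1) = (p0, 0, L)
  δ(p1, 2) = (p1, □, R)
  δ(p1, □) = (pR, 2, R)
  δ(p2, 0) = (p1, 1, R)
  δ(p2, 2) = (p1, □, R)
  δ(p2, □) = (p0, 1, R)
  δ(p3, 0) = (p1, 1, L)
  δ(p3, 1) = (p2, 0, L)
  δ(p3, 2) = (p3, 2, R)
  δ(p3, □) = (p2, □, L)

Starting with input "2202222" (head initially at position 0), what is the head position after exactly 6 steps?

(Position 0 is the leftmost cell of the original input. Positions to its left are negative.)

Execution trace (head position shown):
Step 0: [p0]2202222  (head at position 0)
Step 1: move right → 2[p0]202222  (head at position 1)
Step 2: move right → 22[p0]02222  (head at position 2)
Step 3: move right → 221[p1]2222  (head at position 3)
Step 4: move right → 221□[p1]222  (head at position 4)
Step 5: move right → 221□□[p1]22  (head at position 5)
Step 6: move right → 221□□□[p1]2  (head at position 6)

After 6 steps, the head is at position 6.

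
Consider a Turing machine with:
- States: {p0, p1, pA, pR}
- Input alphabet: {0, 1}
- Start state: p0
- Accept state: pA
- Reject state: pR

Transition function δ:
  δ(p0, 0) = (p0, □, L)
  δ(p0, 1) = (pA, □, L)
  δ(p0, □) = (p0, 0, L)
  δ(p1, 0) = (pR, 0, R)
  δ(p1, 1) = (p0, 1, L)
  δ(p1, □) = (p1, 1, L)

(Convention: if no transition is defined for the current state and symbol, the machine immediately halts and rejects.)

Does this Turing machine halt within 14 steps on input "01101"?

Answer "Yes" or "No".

Execution trace:
Initial: [p0]01101
Step 1: δ(p0, 0) = (p0, □, L) → [p0]□□1101
Step 2: δ(p0, □) = (p0, 0, L) → [p0]□0□1101
Step 3: δ(p0, □) = (p0, 0, L) → [p0]□00□1101
Step 4: δ(p0, □) = (p0, 0, L) → [p0]□000□1101
Step 5: δ(p0, □) = (p0, 0, L) → [p0]□0000□1101
Step 6: δ(p0, □) = (p0, 0, L) → [p0]□00000□1101
Step 7: δ(p0, □) = (p0, 0, L) → [p0]□000000□1101
Step 8: δ(p0, □) = (p0, 0, L) → [p0]□0000000□1101
Step 9: δ(p0, □) = (p0, 0, L) → [p0]□00000000□1101
Step 10: δ(p0, □) = (p0, 0, L) → [p0]□000000000□1101
Step 11: δ(p0, □) = (p0, 0, L) → [p0]□0000000000□1101
Step 12: δ(p0, □) = (p0, 0, L) → [p0]□00000000000□1101
Step 13: δ(p0, □) = (p0, 0, L) → [p0]□000000000000□1101
Step 14: δ(p0, □) = (p0, 0, L) → [p0]□0000000000000□1101

The machine has not reached a halting state after 14 steps.
The machine did not halt within the 14-step bound.

Answer: No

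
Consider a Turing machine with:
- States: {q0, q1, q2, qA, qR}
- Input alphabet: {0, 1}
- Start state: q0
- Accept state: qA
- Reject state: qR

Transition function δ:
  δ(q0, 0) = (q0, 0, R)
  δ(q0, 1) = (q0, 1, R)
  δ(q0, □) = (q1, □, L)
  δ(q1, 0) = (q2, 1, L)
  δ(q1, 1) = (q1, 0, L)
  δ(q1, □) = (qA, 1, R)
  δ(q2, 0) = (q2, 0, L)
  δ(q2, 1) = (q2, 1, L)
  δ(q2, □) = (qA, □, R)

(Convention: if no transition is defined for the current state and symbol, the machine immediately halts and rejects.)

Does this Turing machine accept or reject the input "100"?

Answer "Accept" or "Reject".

Execution trace:
Initial: [q0]100
Step 1: δ(q0, 1) = (q0, 1, R) → 1[q0]00
Step 2: δ(q0, 0) = (q0, 0, R) → 10[q0]0
Step 3: δ(q0, 0) = (q0, 0, R) → 100[q0]□
Step 4: δ(q0, □) = (q1, □, L) → 10[q1]0□
Step 5: δ(q1, 0) = (q2, 1, L) → 1[q2]01□
Step 6: δ(q2, 0) = (q2, 0, L) → [q2]101□
Step 7: δ(q2, 1) = (q2, 1, L) → [q2]□101□
Step 8: δ(q2, □) = (qA, □, R) → □[qA]101□

The machine reaches the accept state qA and halts.

Answer: Accept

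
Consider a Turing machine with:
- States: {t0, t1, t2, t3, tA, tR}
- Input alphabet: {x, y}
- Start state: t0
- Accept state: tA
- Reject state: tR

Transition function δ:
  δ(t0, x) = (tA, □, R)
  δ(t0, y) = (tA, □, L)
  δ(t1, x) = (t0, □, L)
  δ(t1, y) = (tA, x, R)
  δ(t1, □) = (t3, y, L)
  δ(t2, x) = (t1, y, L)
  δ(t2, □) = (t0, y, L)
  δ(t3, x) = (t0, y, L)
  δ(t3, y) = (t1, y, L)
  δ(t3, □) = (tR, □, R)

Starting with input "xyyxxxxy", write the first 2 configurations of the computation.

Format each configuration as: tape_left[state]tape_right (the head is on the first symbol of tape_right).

Transitions applied:
Step 1: δ(t0, x) = (tA, □, R)

The first 2 configurations are:
[t0]xyyxxxxy ⊢ □[tA]yyxxxxy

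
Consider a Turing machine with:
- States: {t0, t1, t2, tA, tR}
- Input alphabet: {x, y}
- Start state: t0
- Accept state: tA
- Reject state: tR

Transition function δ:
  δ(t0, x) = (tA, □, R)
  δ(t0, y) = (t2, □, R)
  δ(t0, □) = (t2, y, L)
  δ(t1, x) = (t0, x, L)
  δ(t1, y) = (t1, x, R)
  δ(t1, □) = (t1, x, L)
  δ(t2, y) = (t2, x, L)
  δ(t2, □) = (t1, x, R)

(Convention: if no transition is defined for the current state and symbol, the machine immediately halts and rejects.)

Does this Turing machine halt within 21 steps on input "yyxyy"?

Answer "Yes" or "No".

Execution trace:
Initial: [t0]yyxyy
Step 1: δ(t0, y) = (t2, □, R) → □[t2]yxyy
Step 2: δ(t2, y) = (t2, x, L) → [t2]□xxyy
Step 3: δ(t2, □) = (t1, x, R) → x[t1]xxyy
Step 4: δ(t1, x) = (t0, x, L) → [t0]xxxyy
Step 5: δ(t0, x) = (tA, □, R) → □[tA]xxyy

The machine reaches the accept state tA and halts.
The machine halted after 5 steps (within the 21-step bound).

Answer: Yes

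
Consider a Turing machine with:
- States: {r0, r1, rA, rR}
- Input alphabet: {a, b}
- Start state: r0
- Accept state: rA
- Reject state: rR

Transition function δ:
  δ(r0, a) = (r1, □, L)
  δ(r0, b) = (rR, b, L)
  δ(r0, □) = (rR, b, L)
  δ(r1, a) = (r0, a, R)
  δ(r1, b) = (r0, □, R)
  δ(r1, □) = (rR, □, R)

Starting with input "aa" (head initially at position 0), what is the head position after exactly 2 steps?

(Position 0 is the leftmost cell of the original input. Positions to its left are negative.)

Execution trace (head position shown):
Step 0: [r0]aa  (head at position 0)
Step 1: move left → [r1]□□a  (head at position -1)
Step 2: move right → □[rR]□a  (head at position 0)

After 2 steps, the head is at position 0.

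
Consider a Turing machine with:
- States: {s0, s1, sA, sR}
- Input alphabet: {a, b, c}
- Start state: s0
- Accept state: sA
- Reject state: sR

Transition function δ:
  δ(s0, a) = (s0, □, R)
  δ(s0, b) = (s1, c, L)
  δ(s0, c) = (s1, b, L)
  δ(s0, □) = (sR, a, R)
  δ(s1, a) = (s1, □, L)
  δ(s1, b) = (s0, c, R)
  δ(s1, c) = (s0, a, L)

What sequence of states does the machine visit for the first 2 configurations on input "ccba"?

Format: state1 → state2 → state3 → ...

Execution trace:
Initial: [s0]ccba
Step 1: δ(s0, c) = (s1, b, L) → [s1]□bcba

No transition is defined for δ(s1, □). By convention the machine halts and rejects.

State sequence: s0 → s1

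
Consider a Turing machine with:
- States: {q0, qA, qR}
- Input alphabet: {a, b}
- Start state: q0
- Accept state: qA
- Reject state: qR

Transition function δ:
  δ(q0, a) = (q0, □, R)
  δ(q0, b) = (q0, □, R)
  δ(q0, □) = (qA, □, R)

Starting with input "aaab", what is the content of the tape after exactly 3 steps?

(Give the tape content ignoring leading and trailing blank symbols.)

Execution trace:
Initial: [q0]aaab
Step 1: δ(q0, a) = (q0, □, R) → □[q0]aab
Step 2: δ(q0, a) = (q0, □, R) → □□[q0]ab
Step 3: δ(q0, a) = (q0, □, R) → □□□[q0]b

After 3 steps, the tape (ignoring leading/trailing blanks) is: b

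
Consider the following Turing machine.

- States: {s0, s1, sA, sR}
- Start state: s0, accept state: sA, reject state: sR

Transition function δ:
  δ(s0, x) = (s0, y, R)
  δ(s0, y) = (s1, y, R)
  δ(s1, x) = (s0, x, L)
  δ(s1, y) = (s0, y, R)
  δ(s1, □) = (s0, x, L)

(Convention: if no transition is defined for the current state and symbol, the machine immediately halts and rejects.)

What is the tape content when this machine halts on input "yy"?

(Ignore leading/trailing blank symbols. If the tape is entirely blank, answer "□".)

Execution trace:
Initial: [s0]yy
Step 1: δ(s0, y) = (s1, y, R) → y[s1]y
Step 2: δ(s1, y) = (s0, y, R) → yy[s0]□

No transition is defined for δ(s0, □). By convention the machine halts and rejects.

Final tape (ignoring leading/trailing blanks): yy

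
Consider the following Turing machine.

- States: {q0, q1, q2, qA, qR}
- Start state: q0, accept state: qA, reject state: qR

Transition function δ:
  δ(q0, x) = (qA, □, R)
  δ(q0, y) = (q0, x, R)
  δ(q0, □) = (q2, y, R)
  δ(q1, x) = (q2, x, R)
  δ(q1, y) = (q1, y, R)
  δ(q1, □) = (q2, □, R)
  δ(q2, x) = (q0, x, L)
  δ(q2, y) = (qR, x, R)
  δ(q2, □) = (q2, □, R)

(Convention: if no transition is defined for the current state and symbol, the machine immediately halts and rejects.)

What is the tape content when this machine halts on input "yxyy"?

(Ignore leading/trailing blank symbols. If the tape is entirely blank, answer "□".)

Execution trace:
Initial: [q0]yxyy
Step 1: δ(q0, y) = (q0, x, R) → x[q0]xyy
Step 2: δ(q0, x) = (qA, □, R) → x□[qA]yy

The machine reaches the accept state qA and halts.

Final tape (ignoring leading/trailing blanks): x□yy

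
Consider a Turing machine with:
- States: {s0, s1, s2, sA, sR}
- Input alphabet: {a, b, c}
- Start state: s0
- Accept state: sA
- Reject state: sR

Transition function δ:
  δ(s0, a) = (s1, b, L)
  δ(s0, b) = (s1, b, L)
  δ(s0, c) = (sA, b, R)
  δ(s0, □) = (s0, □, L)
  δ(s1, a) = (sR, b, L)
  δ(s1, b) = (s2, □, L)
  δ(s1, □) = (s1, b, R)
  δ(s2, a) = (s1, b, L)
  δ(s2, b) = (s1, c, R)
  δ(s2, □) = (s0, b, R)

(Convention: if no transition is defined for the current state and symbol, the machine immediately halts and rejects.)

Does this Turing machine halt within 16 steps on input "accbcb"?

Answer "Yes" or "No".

Execution trace:
Initial: [s0]accbcb
Step 1: δ(s0, a) = (s1, b, L) → [s1]□bccbcb
Step 2: δ(s1, □) = (s1, b, R) → b[s1]bccbcb
Step 3: δ(s1, b) = (s2, □, L) → [s2]b□ccbcb
Step 4: δ(s2, b) = (s1, c, R) → c[s1]□ccbcb
Step 5: δ(s1, □) = (s1, b, R) → cb[s1]ccbcb

No transition is defined for δ(s1, c). By convention the machine halts and rejects.
The machine halted after 5 steps (within the 16-step bound).

Answer: Yes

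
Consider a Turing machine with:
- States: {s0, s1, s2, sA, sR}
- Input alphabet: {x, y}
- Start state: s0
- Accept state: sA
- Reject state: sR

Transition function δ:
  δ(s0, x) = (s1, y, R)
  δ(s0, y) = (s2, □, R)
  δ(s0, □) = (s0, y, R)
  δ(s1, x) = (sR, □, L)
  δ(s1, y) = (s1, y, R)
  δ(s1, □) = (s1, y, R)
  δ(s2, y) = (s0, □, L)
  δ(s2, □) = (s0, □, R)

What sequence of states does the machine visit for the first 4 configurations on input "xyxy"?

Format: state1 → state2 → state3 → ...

Execution trace:
Initial: [s0]xyxy
Step 1: δ(s0, x) = (s1, y, R) → y[s1]yxy
Step 2: δ(s1, y) = (s1, y, R) → yy[s1]xy
Step 3: δ(s1, x) = (sR, □, L) → y[sR]y□y

The machine reaches the reject state sR and halts.

State sequence: s0 → s1 → s1 → sR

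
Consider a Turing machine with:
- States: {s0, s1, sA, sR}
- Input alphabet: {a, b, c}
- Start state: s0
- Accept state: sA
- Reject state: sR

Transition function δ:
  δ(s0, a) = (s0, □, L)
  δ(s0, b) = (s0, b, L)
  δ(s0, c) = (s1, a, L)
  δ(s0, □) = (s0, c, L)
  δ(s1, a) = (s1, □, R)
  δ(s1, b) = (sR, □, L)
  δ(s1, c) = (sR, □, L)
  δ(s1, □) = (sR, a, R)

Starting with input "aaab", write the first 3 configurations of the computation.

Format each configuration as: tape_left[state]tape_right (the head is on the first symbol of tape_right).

Transitions applied:
Step 1: δ(s0, a) = (s0, □, L)
Step 2: δ(s0, □) = (s0, c, L)

The first 3 configurations are:
[s0]aaab ⊢ [s0]□□aab ⊢ [s0]□c□aab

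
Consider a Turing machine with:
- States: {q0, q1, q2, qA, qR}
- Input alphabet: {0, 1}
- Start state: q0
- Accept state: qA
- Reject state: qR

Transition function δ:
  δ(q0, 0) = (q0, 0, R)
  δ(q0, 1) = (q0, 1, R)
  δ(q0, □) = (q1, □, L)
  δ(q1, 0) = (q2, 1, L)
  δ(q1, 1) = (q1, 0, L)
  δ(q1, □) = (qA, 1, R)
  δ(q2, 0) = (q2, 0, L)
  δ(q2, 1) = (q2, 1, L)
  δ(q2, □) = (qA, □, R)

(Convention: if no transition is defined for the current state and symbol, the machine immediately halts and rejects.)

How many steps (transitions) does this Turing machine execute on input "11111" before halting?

Execution trace:
Initial: [q0]11111
Step 1: δ(q0, 1) = (q0, 1, R) → 1[q0]1111
Step 2: δ(q0, 1) = (q0, 1, R) → 11[q0]111
Step 3: δ(q0, 1) = (q0, 1, R) → 111[q0]11
Step 4: δ(q0, 1) = (q0, 1, R) → 1111[q0]1
Step 5: δ(q0, 1) = (q0, 1, R) → 11111[q0]□
Step 6: δ(q0, □) = (q1, □, L) → 1111[q1]1□
Step 7: δ(q1, 1) = (q1, 0, L) → 111[q1]10□
Step 8: δ(q1, 1) = (q1, 0, L) → 11[q1]100□
Step 9: δ(q1, 1) = (q1, 0, L) → 1[q1]1000□
Step 10: δ(q1, 1) = (q1, 0, L) → [q1]10000□
Step 11: δ(q1, 1) = (q1, 0, L) → [q1]□00000□
Step 12: δ(q1, □) = (qA, 1, R) → 1[qA]00000□

The machine reaches the accept state qA and halts.

The machine executed 12 steps before halting.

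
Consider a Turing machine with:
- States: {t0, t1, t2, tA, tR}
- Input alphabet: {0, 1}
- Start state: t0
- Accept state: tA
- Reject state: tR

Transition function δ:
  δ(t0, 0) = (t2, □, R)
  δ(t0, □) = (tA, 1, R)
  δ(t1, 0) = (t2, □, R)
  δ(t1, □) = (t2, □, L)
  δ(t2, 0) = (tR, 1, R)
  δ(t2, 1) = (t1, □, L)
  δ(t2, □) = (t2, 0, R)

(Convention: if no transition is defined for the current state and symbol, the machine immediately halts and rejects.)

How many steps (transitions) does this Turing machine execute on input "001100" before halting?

Execution trace:
Initial: [t0]001100
Step 1: δ(t0, 0) = (t2, □, R) → □[t2]01100
Step 2: δ(t2, 0) = (tR, 1, R) → □1[tR]1100

The machine reaches the reject state tR and halts.

The machine executed 2 steps before halting.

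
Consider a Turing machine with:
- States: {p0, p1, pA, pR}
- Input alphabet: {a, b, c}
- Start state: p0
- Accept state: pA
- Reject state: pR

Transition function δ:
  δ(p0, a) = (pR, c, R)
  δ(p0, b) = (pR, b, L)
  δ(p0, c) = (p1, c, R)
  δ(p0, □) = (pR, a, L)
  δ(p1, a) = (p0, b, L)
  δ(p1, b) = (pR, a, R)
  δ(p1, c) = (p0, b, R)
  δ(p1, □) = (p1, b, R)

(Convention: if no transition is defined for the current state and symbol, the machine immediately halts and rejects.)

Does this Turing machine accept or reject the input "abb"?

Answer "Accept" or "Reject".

Execution trace:
Initial: [p0]abb
Step 1: δ(p0, a) = (pR, c, R) → c[pR]bb

The machine reaches the reject state pR and halts.

Answer: Reject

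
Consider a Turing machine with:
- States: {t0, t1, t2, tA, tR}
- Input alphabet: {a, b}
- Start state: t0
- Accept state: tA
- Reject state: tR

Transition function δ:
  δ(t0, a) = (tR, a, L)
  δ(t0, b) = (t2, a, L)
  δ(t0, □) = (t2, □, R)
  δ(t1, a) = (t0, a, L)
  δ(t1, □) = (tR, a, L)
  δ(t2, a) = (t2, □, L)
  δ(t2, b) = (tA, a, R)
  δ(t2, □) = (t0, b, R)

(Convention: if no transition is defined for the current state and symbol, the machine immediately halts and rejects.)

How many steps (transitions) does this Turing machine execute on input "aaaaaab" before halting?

Execution trace:
Initial: [t0]aaaaaab
Step 1: δ(t0, a) = (tR, a, L) → [tR]□aaaaaab

The machine reaches the reject state tR and halts.

The machine executed 1 step before halting.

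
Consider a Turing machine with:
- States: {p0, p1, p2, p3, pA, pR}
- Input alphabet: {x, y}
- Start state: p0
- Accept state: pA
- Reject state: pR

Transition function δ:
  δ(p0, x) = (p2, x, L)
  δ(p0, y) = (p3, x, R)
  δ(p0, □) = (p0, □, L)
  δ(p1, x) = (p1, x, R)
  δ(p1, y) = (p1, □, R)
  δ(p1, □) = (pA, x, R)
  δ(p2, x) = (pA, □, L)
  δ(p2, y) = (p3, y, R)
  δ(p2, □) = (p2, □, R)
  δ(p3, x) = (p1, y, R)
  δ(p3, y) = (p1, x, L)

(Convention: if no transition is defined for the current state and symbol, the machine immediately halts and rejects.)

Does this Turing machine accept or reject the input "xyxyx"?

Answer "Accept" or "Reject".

Execution trace:
Initial: [p0]xyxyx
Step 1: δ(p0, x) = (p2, x, L) → [p2]□xyxyx
Step 2: δ(p2, □) = (p2, □, R) → □[p2]xyxyx
Step 3: δ(p2, x) = (pA, □, L) → [pA]□□yxyx

The machine reaches the accept state pA and halts.

Answer: Accept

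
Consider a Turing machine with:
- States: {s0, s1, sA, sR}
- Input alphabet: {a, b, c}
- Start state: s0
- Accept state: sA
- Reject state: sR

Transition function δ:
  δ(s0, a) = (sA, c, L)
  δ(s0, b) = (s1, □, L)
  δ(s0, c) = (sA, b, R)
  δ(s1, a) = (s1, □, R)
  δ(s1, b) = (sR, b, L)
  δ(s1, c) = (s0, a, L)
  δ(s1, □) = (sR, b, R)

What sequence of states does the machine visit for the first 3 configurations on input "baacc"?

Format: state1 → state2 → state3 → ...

Execution trace:
Initial: [s0]baacc
Step 1: δ(s0, b) = (s1, □, L) → [s1]□□aacc
Step 2: δ(s1, □) = (sR, b, R) → b[sR]□aacc

The machine reaches the reject state sR and halts.

State sequence: s0 → s1 → sR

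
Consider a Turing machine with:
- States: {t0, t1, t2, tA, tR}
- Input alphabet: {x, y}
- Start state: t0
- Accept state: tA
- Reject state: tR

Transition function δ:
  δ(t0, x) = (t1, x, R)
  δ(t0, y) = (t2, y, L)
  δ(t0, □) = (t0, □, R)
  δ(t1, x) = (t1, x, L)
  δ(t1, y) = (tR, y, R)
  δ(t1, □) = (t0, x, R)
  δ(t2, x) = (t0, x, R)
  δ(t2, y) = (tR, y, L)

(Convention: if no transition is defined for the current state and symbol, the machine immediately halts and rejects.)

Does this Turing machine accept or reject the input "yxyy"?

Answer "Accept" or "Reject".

Execution trace:
Initial: [t0]yxyy
Step 1: δ(t0, y) = (t2, y, L) → [t2]□yxyy

No transition is defined for δ(t2, □). By convention the machine halts and rejects.

Answer: Reject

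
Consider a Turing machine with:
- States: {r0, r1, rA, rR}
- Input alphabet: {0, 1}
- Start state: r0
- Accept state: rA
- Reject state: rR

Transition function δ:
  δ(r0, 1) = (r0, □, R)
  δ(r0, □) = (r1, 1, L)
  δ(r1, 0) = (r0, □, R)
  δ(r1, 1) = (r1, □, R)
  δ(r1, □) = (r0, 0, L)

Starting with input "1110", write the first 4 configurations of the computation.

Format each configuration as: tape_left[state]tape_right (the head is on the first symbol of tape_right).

Transitions applied:
Step 1: δ(r0, 1) = (r0, □, R)
Step 2: δ(r0, 1) = (r0, □, R)
Step 3: δ(r0, 1) = (r0, □, R)

The first 4 configurations are:
[r0]1110 ⊢ □[r0]110 ⊢ □□[r0]10 ⊢ □□□[r0]0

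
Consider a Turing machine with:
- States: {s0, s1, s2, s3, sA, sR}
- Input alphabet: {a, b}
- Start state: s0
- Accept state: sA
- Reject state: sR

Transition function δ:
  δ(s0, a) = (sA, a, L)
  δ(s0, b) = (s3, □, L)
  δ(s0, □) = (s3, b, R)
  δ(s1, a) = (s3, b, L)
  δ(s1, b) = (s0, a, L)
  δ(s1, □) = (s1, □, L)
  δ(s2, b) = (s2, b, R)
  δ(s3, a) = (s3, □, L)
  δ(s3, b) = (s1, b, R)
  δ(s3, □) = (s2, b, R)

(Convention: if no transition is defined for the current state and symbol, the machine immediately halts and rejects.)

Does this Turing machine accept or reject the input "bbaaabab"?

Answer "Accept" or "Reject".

Execution trace:
Initial: [s0]bbaaabab
Step 1: δ(s0, b) = (s3, □, L) → [s3]□□baaabab
Step 2: δ(s3, □) = (s2, b, R) → b[s2]□baaabab

No transition is defined for δ(s2, □). By convention the machine halts and rejects.

Answer: Reject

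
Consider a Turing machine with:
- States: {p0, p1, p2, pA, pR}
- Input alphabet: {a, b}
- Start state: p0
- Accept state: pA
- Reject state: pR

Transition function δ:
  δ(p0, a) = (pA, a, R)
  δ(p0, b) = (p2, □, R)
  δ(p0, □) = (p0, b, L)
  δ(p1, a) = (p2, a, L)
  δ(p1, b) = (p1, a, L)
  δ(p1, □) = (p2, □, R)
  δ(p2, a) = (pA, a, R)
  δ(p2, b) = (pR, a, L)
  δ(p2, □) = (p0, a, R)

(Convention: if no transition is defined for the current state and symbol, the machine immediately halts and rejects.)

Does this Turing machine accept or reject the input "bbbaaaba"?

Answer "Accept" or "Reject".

Execution trace:
Initial: [p0]bbbaaaba
Step 1: δ(p0, b) = (p2, □, R) → □[p2]bbaaaba
Step 2: δ(p2, b) = (pR, a, L) → [pR]□abaaaba

The machine reaches the reject state pR and halts.

Answer: Reject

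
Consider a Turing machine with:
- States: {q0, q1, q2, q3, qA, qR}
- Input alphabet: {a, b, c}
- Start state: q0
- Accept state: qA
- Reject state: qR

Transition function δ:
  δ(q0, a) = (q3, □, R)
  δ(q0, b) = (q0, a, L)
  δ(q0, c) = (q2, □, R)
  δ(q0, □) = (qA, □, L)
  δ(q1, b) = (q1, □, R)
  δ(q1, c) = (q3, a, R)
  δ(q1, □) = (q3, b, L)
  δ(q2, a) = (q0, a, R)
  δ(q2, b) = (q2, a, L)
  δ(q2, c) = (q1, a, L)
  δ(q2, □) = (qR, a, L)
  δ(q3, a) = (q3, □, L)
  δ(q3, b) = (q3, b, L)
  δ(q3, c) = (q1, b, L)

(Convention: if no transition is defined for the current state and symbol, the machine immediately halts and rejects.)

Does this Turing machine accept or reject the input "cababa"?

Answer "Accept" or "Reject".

Execution trace:
Initial: [q0]cababa
Step 1: δ(q0, c) = (q2, □, R) → □[q2]ababa
Step 2: δ(q2, a) = (q0, a, R) → □a[q0]baba
Step 3: δ(q0, b) = (q0, a, L) → □[q0]aaaba
Step 4: δ(q0, a) = (q3, □, R) → □□[q3]aaba
Step 5: δ(q3, a) = (q3, □, L) → □[q3]□□aba

No transition is defined for δ(q3, □). By convention the machine halts and rejects.

Answer: Reject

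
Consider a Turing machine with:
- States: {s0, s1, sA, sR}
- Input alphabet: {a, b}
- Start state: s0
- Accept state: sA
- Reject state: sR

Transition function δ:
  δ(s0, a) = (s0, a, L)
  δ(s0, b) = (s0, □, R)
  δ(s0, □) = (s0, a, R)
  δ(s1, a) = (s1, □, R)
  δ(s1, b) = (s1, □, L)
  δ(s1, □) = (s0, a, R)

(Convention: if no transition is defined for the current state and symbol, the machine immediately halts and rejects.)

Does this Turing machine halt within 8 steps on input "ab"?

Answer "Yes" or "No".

Execution trace:
Initial: [s0]ab
Step 1: δ(s0, a) = (s0, a, L) → [s0]□ab
Step 2: δ(s0, □) = (s0, a, R) → a[s0]ab
Step 3: δ(s0, a) = (s0, a, L) → [s0]aab
Step 4: δ(s0, a) = (s0, a, L) → [s0]□aab
Step 5: δ(s0, □) = (s0, a, R) → a[s0]aab
Step 6: δ(s0, a) = (s0, a, L) → [s0]aaab
Step 7: δ(s0, a) = (s0, a, L) → [s0]□aaab
Step 8: δ(s0, □) = (s0, a, R) → a[s0]aaab

The machine has not reached a halting state after 8 steps.
The machine did not halt within the 8-step bound.

Answer: No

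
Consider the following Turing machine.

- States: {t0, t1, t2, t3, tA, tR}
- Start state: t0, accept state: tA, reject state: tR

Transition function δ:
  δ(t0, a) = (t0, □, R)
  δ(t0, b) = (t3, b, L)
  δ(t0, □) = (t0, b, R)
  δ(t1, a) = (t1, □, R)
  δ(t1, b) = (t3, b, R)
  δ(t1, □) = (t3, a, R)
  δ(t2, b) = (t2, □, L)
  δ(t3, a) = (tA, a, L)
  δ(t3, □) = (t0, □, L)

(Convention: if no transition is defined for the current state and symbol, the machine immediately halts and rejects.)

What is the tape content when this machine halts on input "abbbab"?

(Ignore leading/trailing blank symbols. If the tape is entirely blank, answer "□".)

Execution trace:
Initial: [t0]abbbab
Step 1: δ(t0, a) = (t0, □, R) → □[t0]bbbab
Step 2: δ(t0, b) = (t3, b, L) → [t3]□bbbab
Step 3: δ(t3, □) = (t0, □, L) → [t0]□□bbbab
Step 4: δ(t0, □) = (t0, b, R) → b[t0]□bbbab
Step 5: δ(t0, □) = (t0, b, R) → bb[t0]bbbab
Step 6: δ(t0, b) = (t3, b, L) → b[t3]bbbbab

No transition is defined for δ(t3, b). By convention the machine halts and rejects.

Final tape (ignoring leading/trailing blanks): bbbbbab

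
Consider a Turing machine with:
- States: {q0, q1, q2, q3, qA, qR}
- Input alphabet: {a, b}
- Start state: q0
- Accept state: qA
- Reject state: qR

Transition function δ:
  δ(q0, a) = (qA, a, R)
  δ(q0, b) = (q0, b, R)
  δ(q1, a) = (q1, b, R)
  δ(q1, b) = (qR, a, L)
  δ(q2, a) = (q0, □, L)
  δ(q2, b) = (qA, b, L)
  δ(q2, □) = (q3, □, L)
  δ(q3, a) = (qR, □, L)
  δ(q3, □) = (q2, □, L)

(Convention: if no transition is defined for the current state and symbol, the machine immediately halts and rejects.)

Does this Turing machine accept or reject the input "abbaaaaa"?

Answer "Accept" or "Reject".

Execution trace:
Initial: [q0]abbaaaaa
Step 1: δ(q0, a) = (qA, a, R) → a[qA]bbaaaaa

The machine reaches the accept state qA and halts.

Answer: Accept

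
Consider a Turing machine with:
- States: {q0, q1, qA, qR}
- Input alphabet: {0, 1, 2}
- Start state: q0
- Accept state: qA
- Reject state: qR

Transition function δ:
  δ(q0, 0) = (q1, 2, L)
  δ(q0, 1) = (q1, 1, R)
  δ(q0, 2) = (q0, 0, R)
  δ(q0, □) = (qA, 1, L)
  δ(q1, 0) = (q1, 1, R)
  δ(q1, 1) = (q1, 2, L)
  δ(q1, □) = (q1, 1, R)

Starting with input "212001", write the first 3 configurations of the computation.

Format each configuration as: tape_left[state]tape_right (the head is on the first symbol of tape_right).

Transitions applied:
Step 1: δ(q0, 2) = (q0, 0, R)
Step 2: δ(q0, 1) = (q1, 1, R)

The first 3 configurations are:
[q0]212001 ⊢ 0[q0]12001 ⊢ 01[q1]2001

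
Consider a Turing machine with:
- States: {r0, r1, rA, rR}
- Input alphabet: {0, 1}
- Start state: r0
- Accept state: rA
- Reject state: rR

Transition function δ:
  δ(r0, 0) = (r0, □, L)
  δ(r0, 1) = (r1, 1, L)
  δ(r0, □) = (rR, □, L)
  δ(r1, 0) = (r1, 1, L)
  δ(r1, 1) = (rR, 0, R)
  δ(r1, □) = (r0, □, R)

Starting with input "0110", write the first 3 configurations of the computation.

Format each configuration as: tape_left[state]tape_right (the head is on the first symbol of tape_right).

Transitions applied:
Step 1: δ(r0, 0) = (r0, □, L)
Step 2: δ(r0, □) = (rR, □, L)

The first 3 configurations are:
[r0]0110 ⊢ [r0]□□110 ⊢ [rR]□□□110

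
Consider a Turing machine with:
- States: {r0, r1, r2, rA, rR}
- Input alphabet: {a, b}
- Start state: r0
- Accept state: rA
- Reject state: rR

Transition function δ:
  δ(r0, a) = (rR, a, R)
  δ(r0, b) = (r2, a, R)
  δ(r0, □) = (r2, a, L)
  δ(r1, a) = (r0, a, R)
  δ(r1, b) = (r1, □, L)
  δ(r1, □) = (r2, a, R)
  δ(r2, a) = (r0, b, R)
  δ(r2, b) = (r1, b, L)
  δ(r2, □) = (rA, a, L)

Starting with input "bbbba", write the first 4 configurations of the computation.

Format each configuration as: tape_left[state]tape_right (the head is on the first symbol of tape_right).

Transitions applied:
Step 1: δ(r0, b) = (r2, a, R)
Step 2: δ(r2, b) = (r1, b, L)
Step 3: δ(r1, a) = (r0, a, R)

The first 4 configurations are:
[r0]bbbba ⊢ a[r2]bbba ⊢ [r1]abbba ⊢ a[r0]bbba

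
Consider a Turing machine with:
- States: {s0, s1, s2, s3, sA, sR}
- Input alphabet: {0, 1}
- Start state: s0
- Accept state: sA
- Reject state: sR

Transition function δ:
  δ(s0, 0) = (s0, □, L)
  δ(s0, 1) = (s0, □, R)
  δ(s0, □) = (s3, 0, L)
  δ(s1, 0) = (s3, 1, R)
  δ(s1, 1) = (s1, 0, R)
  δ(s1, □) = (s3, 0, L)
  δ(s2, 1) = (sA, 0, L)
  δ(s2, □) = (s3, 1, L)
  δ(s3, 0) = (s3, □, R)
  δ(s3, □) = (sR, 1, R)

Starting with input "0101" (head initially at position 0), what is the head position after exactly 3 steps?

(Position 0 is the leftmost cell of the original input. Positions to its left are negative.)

Execution trace (head position shown):
Step 0: [s0]0101  (head at position 0)
Step 1: move left → [s0]□□101  (head at position -1)
Step 2: move left → [s3]□0□101  (head at position -2)
Step 3: move right → 1[sR]0□101  (head at position -1)

After 3 steps, the head is at position -1.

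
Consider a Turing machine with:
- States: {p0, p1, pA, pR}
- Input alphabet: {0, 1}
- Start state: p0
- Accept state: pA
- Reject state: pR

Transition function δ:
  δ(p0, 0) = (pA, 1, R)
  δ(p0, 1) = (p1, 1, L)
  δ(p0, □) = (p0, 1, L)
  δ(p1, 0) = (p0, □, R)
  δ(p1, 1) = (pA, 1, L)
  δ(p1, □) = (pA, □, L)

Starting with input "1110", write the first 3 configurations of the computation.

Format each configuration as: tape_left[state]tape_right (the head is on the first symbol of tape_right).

Transitions applied:
Step 1: δ(p0, 1) = (p1, 1, L)
Step 2: δ(p1, □) = (pA, □, L)

The first 3 configurations are:
[p0]1110 ⊢ [p1]□1110 ⊢ [pA]□□1110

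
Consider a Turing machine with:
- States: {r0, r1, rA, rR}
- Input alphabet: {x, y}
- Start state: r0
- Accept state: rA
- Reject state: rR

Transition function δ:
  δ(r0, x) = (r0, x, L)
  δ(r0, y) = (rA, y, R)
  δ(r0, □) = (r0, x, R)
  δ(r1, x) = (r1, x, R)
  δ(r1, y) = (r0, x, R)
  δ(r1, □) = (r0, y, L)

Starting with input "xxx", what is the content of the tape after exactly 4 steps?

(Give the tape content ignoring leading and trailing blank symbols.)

Execution trace:
Initial: [r0]xxx
Step 1: δ(r0, x) = (r0, x, L) → [r0]□xxx
Step 2: δ(r0, □) = (r0, x, R) → x[r0]xxx
Step 3: δ(r0, x) = (r0, x, L) → [r0]xxxx
Step 4: δ(r0, x) = (r0, x, L) → [r0]□xxxx

After 4 steps, the tape (ignoring leading/trailing blanks) is: xxxx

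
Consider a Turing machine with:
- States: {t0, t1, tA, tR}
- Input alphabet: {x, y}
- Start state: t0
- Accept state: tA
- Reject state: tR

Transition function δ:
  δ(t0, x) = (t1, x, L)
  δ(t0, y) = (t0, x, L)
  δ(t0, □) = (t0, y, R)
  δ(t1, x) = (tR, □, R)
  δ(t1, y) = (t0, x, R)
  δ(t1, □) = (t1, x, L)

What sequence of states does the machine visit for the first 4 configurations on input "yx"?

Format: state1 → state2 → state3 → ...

Execution trace:
Initial: [t0]yx
Step 1: δ(t0, y) = (t0, x, L) → [t0]□xx
Step 2: δ(t0, □) = (t0, y, R) → y[t0]xx
Step 3: δ(t0, x) = (t1, x, L) → [t1]yxx

State sequence: t0 → t0 → t0 → t1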